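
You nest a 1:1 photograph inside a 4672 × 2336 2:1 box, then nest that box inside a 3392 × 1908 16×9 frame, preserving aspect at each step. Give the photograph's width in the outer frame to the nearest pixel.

1696 px

1:1 in 4672×2336: fills the height, so the photograph is 2336.00 × 2336.00.
2:1 in 3392×1908: fills the width, so the intermediate becomes 3392.00 × 1696.00 — a scale of ×0.7260.
Applying the same ×0.7260: 2336.00 → 1696.00.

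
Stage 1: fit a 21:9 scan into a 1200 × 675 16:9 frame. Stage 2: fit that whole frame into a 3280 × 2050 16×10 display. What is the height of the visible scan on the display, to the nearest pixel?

1406 px

Inside the 1200×675 canvas the scan is width-limited at 1200.00 × 514.29.
16:9 in 3280×2050: fills the width, so the intermediate becomes 3280.00 × 1845.00 — a scale of ×2.7333.
Applying the same ×2.7333: 514.29 → 1405.71.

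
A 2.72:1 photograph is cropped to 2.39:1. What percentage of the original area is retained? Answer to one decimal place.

The height stays; only width is cut (since 2.39:1 is narrower than 2.72:1).
(2.390)/(2.720) ≈ 0.879 of the area survives.

87.9%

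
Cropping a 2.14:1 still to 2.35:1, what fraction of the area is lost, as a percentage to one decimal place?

Going from 2.14:1 to 2.35:1 means cutting height while keeping width.
Area ratio = (2.140)/(2.350) = 91.06%; the remaining 8.94% is cropped out.

8.9%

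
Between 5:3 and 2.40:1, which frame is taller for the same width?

5:3 = 1.667 and 2.4; 2.4 > 1.667. The smaller width-to-height ratio is the taller frame.

5:3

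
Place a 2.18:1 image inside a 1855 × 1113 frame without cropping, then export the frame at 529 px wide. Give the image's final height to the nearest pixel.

243 px

Fitted into 1855×1113, the image spans the width; its height is 1855 / 2.180 ≈ 850.92 px.
The frame scales by 529/1855 = 0.2852; 850.92 × 0.2852 ≈ 242.66 px.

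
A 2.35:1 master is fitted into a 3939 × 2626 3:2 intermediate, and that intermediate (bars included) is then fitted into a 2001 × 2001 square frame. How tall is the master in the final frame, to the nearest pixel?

851 px

2.35:1 in 3939×2626: fills the width, so the master is 3939.00 × 1676.17.
Second fit — the 3:2 canvas into 2001×2001 spans the width: 2001.00 × 1334.00 (×0.5080 from 3939×2626).
Applying the same ×0.5080: 1676.17 → 851.49.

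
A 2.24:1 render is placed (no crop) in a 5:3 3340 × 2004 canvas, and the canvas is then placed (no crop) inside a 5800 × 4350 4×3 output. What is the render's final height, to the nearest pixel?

Inside the 3340×2004 canvas the render is width-limited at 3340.00 × 1491.07.
Second fit — the 5:3 canvas into 5800×4350 spans the width: 5800.00 × 3480.00 (×1.7365 from 3340×2004).
So the render's height is 1491.07 × 1.7365 ≈ 2589.29.

2589 px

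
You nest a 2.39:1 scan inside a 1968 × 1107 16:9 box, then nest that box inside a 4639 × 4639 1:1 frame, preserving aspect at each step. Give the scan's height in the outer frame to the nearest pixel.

Inside the 1968×1107 canvas the scan is width-limited at 1968.00 × 823.43.
Second fit — the 16:9 canvas into 4639×4639 spans the width: 4639.00 × 2609.44 (×2.3572 from 1968×1107).
The scan scales with it: height 823.43 × 2.3572 ≈ 1941.00.

1941 px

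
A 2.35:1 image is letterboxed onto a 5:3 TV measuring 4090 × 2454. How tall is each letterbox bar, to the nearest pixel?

357 px

Since 2.350 > 1.667, the image is width-limited.
That makes the image 1740.43 px tall (4090 / 2.350).
Black = 2454 − 1740.43 = 713.57 px, or 356.79 per bar.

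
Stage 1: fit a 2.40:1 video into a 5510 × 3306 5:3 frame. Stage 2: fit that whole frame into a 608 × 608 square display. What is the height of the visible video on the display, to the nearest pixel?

First fit — 2.40:1 into 5510×3306 spans the width: 5510.00 × 2295.83.
The 5:3 canvas is width-limited in 608×608, giving 608.00 × 364.80; scale factor 0.1103.
The video scales with it: height 2295.83 × 0.1103 ≈ 253.33.

253 px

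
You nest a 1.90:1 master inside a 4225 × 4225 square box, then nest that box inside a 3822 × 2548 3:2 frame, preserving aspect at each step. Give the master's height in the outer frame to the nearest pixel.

First fit — 1.90:1 into 4225×4225 spans the width: 4225.00 × 2223.68.
Second fit — the square canvas into 3822×2548 spans the height: 2548.00 × 2548.00 (×0.6031 from 4225×4225).
So the master's height is 2223.68 × 0.6031 ≈ 1341.05.

1341 px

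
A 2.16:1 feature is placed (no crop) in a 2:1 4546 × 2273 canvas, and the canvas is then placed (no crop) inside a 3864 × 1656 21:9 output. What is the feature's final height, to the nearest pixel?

1533 px

2.16:1 in 4546×2273: fills the width, so the feature is 4546.00 × 2104.63.
2:1 in 3864×1656: fills the height, so the intermediate becomes 3312.00 × 1656.00 — a scale of ×0.7286.
Applying the same ×0.7286: 2104.63 → 1533.33.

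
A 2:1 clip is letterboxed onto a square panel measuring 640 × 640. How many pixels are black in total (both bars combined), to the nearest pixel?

Since 2.000 > 1.000, the clip is width-limited.
Content height = 640 × 1/2 ≈ 320.0000 px.
Black = 640 − 320.0000 = 320.0000 px.
Across the 640-px span: 320.0000 × 640 ≈ 204800 px.

204800 pixels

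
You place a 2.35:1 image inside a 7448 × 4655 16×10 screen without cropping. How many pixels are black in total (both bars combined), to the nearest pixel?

11065034 pixels

2.35:1 is wider than 16×10, so it spans the full width.
The image is 7448 / 2.350 ≈ 3169.3617 px tall.
4655 − 3169.3617 = 1485.6383 px of bars.
That's 1485.6383 × 7448 ≈ 11065034 black pixels.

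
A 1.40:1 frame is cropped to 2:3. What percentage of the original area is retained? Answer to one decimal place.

2:3 is narrower than 1.40:1, so the crop keeps the full height and trims the width.
Fraction kept = (0.667)/(1.400) ≈ 47.62%.

47.6%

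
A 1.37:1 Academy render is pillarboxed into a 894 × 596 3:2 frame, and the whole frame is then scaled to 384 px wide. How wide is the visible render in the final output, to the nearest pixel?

In the 894×596 frame the render fills the height: width = 596 × 1.370 ≈ 816.52 px.
Scaling 894 → 384 is ×0.4295, so the width becomes 816.52 × 0.4295 ≈ 350.72 px.

351 px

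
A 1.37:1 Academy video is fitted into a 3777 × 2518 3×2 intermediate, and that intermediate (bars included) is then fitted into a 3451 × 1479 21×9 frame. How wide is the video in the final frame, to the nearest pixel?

1.37:1 Academy in 3777×2518: fills the height, so the video is 3449.66 × 2518.00.
3×2 in 3451×1479: fills the height, so the intermediate becomes 2218.50 × 1479.00 — a scale of ×0.5874.
The video scales with it: width 3449.66 × 0.5874 ≈ 2026.23.

2026 px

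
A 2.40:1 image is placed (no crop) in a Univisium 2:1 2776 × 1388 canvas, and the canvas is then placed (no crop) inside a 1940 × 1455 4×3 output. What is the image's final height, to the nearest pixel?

808 px

First fit — 2.40:1 into 2776×1388 spans the width: 2776.00 × 1156.67.
Second fit — the Univisium 2:1 canvas into 1940×1455 spans the width: 1940.00 × 970.00 (×0.6988 from 2776×1388).
Applying the same ×0.6988: 1156.67 → 808.33.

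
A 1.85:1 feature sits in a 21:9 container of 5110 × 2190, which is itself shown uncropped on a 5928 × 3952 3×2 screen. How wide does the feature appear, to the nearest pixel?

4700 px

1.85:1 in 5110×2190: fills the height, so the feature is 4051.50 × 2190.00.
Second fit — the 21:9 canvas into 5928×3952 spans the width: 5928.00 × 2540.57 (×1.1601 from 5110×2190).
The feature scales with it: width 4051.50 × 1.1601 ≈ 4700.06.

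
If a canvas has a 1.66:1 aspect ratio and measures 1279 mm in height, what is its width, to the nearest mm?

2123 mm

1279 × 1.660 = 2123.14.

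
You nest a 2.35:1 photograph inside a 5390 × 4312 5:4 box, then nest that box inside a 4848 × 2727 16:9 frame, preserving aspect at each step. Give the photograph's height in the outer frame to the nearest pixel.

Inside the 5390×4312 canvas the photograph is width-limited at 5390.00 × 2293.62.
5:4 in 4848×2727: fills the height, so the intermediate becomes 3408.75 × 2727.00 — a scale of ×0.6324.
The photograph scales with it: height 2293.62 × 0.6324 ≈ 1450.53.

1451 px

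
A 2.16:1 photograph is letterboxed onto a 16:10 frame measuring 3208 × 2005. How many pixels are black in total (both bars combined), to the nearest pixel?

1667566 pixels

2.16:1 (2.160) > 16:10 (1.600), so the photograph fills the width.
That makes the image 1485.1852 px tall (3208 / 2.160).
Black = 2005 − 1485.1852 = 519.8148 px.
That's 519.8148 × 3208 ≈ 1667566 black pixels.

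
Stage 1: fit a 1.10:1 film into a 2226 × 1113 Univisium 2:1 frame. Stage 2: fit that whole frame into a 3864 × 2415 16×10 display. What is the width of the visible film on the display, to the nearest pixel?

2125 px

1.10:1 in 2226×1113: fills the height, so the film is 1224.30 × 1113.00.
The Univisium 2:1 canvas is width-limited in 3864×2415, giving 3864.00 × 1932.00; scale factor 1.7358.
The film scales with it: width 1224.30 × 1.7358 ≈ 2125.20.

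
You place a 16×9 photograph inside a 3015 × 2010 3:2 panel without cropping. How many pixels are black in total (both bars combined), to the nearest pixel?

946898 pixels

16×9 is wider than 3:2, so it spans the full width.
Content height = 3015 × 9/16 ≈ 1695.9375 px.
Leftover height: 2010 − 1695.9375 = 314.0625 px.
Across the 3015-px span: 314.0625 × 3015 ≈ 946898 px.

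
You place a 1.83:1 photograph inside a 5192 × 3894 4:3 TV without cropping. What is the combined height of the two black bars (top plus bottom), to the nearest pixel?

1057 px

1.83:1 is wider than 4:3, so it spans the full width.
That makes the image 2837.16 px tall (5192 / 1.830).
Black = 3894 − 2837.16 = 1056.84 px.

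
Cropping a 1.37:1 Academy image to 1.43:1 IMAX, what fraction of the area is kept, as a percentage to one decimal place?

Going from 1.37:1 Academy to 1.43:1 IMAX means cutting height while keeping width.
(1.370)/(1.430) ≈ 0.958 of the area survives.

95.8%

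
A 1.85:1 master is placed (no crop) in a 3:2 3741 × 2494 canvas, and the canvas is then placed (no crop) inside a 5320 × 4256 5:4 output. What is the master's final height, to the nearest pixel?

1.85:1 in 3741×2494: fills the width, so the master is 3741.00 × 2022.16.
Second fit — the 3:2 canvas into 5320×4256 spans the width: 5320.00 × 3546.67 (×1.4221 from 3741×2494).
The master scales with it: height 2022.16 × 1.4221 ≈ 2875.68.

2876 px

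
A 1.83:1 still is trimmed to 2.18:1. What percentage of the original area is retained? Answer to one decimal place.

83.9%

Going from 1.83:1 to 2.18:1 means cutting height while keeping width.
Fraction kept = (1.830)/(2.180) ≈ 83.94%.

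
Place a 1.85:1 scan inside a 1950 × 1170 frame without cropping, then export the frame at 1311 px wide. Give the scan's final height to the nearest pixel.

709 px

At 1950×1170 the scan is width-limited, so height = 1950 / 1.850 ≈ 1054.05 px.
Scaling 1950 → 1311 is ×0.6723, so the height becomes 1054.05 × 0.6723 ≈ 708.65 px.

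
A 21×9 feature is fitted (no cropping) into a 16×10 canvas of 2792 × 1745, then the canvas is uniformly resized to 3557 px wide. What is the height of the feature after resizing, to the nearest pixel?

1524 px

In the 2792×1745 frame the feature fills the width: height = 2792 × 9/21 ≈ 1196.57 px.
The frame scales by 3557/2792 = 1.2740; 1196.57 × 1.2740 ≈ 1524.43 px.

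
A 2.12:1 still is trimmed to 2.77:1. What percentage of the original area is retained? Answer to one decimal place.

76.5%

The width stays; only height is cut (since 2.77:1 is wider than 2.12:1).
(2.120)/(2.770) ≈ 0.765 of the area survives.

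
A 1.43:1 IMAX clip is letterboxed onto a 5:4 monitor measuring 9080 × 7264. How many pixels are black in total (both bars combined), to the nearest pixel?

Since 1.430 > 1.250, the clip is width-limited.
Content height = 9080 / 1.430 ≈ 6349.6503 px.
Black = 7264 − 6349.6503 = 914.3497 px.
Across the 9080-px span: 914.3497 × 9080 ≈ 8302295 px.

8302295 pixels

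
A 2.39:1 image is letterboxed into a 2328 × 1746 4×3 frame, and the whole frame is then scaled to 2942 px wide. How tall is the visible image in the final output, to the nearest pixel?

1231 px

In the 2328×1746 frame the image fills the width: height = 2328 / 2.390 ≈ 974.06 px.
The frame scales by 2942/2328 = 1.2637; 974.06 × 1.2637 ≈ 1230.96 px.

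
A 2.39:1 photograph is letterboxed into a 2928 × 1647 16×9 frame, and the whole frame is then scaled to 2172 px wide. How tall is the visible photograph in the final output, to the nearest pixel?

909 px

Fitted into 2928×1647, the photograph spans the width; its height is 2928 / 2.390 ≈ 1225.10 px.
The frame scales by 2172/2928 = 0.7418; 1225.10 × 0.7418 ≈ 908.79 px.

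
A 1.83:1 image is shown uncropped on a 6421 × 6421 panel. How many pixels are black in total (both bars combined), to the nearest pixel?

18699601 pixels

Since 1.830 > 1.000, the image is width-limited.
That makes the image 3508.7432 px tall (6421 / 1.830).
Black = 6421 − 3508.7432 = 2912.2568 px.
Bar area = 2912.2568 × 6421 ≈ 18699601 px.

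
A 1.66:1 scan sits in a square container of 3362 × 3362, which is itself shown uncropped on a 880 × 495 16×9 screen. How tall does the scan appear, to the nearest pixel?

Inside the 3362×3362 canvas the scan is width-limited at 3362.00 × 2025.30.
square in 880×495: fills the height, so the intermediate becomes 495.00 × 495.00 — a scale of ×0.1472.
The scan scales with it: height 2025.30 × 0.1472 ≈ 298.19.

298 px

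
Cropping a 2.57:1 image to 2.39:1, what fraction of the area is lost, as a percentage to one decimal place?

The height stays; only width is cut (since 2.39:1 is narrower than 2.57:1).
(2.390)/(2.570) ≈ 0.930 of the area survives, leaving 7.00% discarded.

7.0%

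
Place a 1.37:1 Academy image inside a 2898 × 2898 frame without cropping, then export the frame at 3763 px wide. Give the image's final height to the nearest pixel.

2747 px

In the 2898×2898 frame the image fills the width: height = 2898 / 1.370 ≈ 2115.33 px.
Resizing to 3763 px wide multiplies everything by 1.2985: 2115.33 → 2746.72 px.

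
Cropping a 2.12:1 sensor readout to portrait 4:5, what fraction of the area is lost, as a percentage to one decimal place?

The height stays; only width is cut (since portrait 4:5 is narrower than 2.12:1).
Fraction kept = (0.800)/(2.120) ≈ 37.74%, so 62.26% is lost.

62.3%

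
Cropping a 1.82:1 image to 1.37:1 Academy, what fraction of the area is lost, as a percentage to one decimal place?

Going from 1.82:1 to 1.37:1 Academy means cutting width while keeping height.
Fraction kept = (1.370)/(1.820) ≈ 75.27%, so 24.73% is lost.

24.7%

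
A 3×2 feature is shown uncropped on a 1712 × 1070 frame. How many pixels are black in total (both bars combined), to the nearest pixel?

3×2 is narrower than 16×10, so it spans the full height.
Content width = 1070 × 3/2 ≈ 1605.0000 px.
Leftover width: 1712 − 1605.0000 = 107.0000 px.
Across the 1070-px span: 107.0000 × 1070 ≈ 114490 px.

114490 pixels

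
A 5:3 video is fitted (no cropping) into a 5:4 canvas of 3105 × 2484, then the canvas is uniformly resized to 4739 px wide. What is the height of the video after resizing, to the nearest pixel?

In the 3105×2484 frame the video fills the width: height = 3105 × 3/5 ≈ 1863.00 px.
Resizing to 4739 px wide multiplies everything by 1.5262: 1863.00 → 2843.40 px.

2843 px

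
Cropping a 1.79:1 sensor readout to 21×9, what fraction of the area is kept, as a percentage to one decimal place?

The width stays; only height is cut (since 21×9 is wider than 1.79:1).
Area ratio = (1.790)/(2.333) = 76.71% retained.

76.7%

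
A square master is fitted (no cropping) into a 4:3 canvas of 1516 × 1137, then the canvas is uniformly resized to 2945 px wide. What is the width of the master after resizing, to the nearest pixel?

2209 px

Fitted into 1516×1137, the master spans the height; its width is 1137 × 1/1 ≈ 1137.00 px.
Scaling 1516 → 2945 is ×1.9426, so the width becomes 1137.00 × 1.9426 ≈ 2208.75 px.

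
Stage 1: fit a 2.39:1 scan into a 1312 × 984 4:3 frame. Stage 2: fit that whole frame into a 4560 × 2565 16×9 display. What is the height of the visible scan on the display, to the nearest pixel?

1431 px

Inside the 1312×984 canvas the scan is width-limited at 1312.00 × 548.95.
The 4:3 canvas is height-limited in 4560×2565, giving 3420.00 × 2565.00; scale factor 2.6067.
Applying the same ×2.6067: 548.95 → 1430.96.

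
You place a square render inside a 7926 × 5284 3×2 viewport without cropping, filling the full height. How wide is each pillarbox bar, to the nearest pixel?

Content width = 5284 × 1/1 ≈ 5284.00 px.
Leftover width: 7926 − 5284.00 = 2642.00 px → 1321.00 each side.

1321 px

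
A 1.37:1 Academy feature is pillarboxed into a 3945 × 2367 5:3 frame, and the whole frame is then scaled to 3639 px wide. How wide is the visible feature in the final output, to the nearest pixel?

2991 px

At 3945×2367 the feature is height-limited, so width = 2367 × 1.370 ≈ 3242.79 px.
The frame scales by 3639/3945 = 0.9224; 3242.79 × 0.9224 ≈ 2991.26 px.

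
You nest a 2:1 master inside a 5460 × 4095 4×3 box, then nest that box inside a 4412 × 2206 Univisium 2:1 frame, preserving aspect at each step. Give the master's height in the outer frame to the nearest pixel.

1471 px

First fit — 2:1 into 5460×4095 spans the width: 5460.00 × 2730.00.
Second fit — the 4×3 canvas into 4412×2206 spans the height: 2941.33 × 2206.00 (×0.5387 from 5460×4095).
So the master's height is 2730.00 × 0.5387 ≈ 1470.67.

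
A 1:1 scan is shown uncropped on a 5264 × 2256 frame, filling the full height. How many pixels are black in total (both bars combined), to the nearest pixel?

6786048 pixels

That makes the image 2256.0000 px wide (2256 × 1/1).
Black = 5264 − 2256.0000 = 3008.0000 px.
Across the 2256-px span: 3008.0000 × 2256 ≈ 6786048 px.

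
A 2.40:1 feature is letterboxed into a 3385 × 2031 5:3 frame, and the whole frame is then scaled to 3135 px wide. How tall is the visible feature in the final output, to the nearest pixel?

At 3385×2031 the feature is width-limited, so height = 3385 / 2.400 ≈ 1410.42 px.
Scaling 3385 → 3135 is ×0.9261, so the height becomes 1410.42 × 0.9261 ≈ 1306.25 px.

1306 px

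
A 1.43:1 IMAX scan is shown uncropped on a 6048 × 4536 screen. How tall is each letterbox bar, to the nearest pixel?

153 px

Since 1.430 > 1.333, the scan is width-limited.
The scan is 6048 / 1.430 ≈ 4229.37 px tall.
Leftover height: 4536 − 4229.37 = 306.63 px → 153.31 each side.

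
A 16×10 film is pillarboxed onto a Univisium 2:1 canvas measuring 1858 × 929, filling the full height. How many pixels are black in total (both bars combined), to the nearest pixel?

That makes the image 1486.4000 px wide (929 × 16/10).
1858 − 1486.4000 = 371.6000 px of bars.
Bar area = 371.6000 × 929 ≈ 345216 px.

345216 pixels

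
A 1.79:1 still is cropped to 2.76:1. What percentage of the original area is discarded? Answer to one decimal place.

2.76:1 is wider than 1.79:1, so the crop keeps the full width and trims the height.
(1.790)/(2.760) ≈ 0.649 of the area survives, leaving 35.14% discarded.

35.1%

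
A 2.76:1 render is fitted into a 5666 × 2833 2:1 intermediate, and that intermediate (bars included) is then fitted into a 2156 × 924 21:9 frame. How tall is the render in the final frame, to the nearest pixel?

670 px

First fit — 2.76:1 into 5666×2833 spans the width: 5666.00 × 2052.90.
The 2:1 canvas is height-limited in 2156×924, giving 1848.00 × 924.00; scale factor 0.3262.
Applying the same ×0.3262: 2052.90 → 669.57.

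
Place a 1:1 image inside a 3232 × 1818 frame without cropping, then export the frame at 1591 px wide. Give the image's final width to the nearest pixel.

895 px

Fitted into 3232×1818, the image spans the height; its width is 1818 × 1/1 ≈ 1818.00 px.
Scaling 3232 → 1591 is ×0.4923, so the width becomes 1818.00 × 0.4923 ≈ 894.94 px.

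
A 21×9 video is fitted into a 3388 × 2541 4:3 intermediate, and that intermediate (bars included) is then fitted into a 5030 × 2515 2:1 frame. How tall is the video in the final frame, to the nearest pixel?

1437 px

First fit — 21×9 into 3388×2541 spans the width: 3388.00 × 1452.00.
Second fit — the 4:3 canvas into 5030×2515 spans the height: 3353.33 × 2515.00 (×0.9898 from 3388×2541).
The video scales with it: height 1452.00 × 0.9898 ≈ 1437.14.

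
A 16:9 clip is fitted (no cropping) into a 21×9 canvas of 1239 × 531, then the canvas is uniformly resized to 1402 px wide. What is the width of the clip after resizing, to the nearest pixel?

At 1239×531 the clip is height-limited, so width = 531 × 16/9 ≈ 944.00 px.
The frame scales by 1402/1239 = 1.1316; 944.00 × 1.1316 ≈ 1068.19 px.

1068 px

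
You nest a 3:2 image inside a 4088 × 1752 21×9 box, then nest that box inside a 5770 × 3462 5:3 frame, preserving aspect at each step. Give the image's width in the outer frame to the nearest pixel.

Inside the 4088×1752 canvas the image is height-limited at 2628.00 × 1752.00.
The 21×9 canvas is width-limited in 5770×3462, giving 5770.00 × 2472.86; scale factor 1.4114.
The image scales with it: width 2628.00 × 1.4114 ≈ 3709.29.

3709 px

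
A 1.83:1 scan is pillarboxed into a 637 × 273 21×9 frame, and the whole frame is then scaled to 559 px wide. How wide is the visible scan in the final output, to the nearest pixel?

At 637×273 the scan is height-limited, so width = 273 × 1.830 ≈ 499.59 px.
The frame scales by 559/637 = 0.8776; 499.59 × 0.8776 ≈ 438.42 px.

438 px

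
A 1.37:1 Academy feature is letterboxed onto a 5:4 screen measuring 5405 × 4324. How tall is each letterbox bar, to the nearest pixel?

Since 1.370 > 1.250, the feature is width-limited.
Content height = 5405 / 1.370 ≈ 3945.26 px.
Leftover height: 4324 − 3945.26 = 378.74 px → 189.37 each side.

189 px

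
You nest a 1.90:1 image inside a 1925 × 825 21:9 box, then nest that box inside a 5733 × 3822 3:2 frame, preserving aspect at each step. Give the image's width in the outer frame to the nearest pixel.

Inside the 1925×825 canvas the image is height-limited at 1567.50 × 825.00.
Second fit — the 21:9 canvas into 5733×3822 spans the width: 5733.00 × 2457.00 (×2.9782 from 1925×825).
So the image's width is 1567.50 × 2.9782 ≈ 4668.30.

4668 px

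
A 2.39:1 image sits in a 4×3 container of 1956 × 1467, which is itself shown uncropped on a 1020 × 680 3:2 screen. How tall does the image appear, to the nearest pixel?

379 px

Inside the 1956×1467 canvas the image is width-limited at 1956.00 × 818.41.
4×3 in 1020×680: fills the height, so the intermediate becomes 906.67 × 680.00 — a scale of ×0.4635.
Applying the same ×0.4635: 818.41 → 379.36.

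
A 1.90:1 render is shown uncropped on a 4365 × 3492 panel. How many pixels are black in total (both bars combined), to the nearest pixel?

5214567 pixels

1.90:1 (1.900) > 5:4 (1.250), so the render fills the width.
The render is 4365 / 1.900 ≈ 2297.3684 px tall.
Black = 3492 − 2297.3684 = 1194.6316 px.
That's 1194.6316 × 4365 ≈ 5214567 black pixels.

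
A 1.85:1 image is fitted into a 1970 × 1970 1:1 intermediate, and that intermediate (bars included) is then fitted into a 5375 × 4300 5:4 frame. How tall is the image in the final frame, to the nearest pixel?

2324 px

First fit — 1.85:1 into 1970×1970 spans the width: 1970.00 × 1064.86.
1:1 in 5375×4300: fills the height, so the intermediate becomes 4300.00 × 4300.00 — a scale of ×2.1827.
The image scales with it: height 1064.86 × 2.1827 ≈ 2324.32.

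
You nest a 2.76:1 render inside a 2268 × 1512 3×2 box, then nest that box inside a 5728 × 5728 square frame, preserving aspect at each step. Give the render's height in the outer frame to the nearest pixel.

2075 px

Inside the 2268×1512 canvas the render is width-limited at 2268.00 × 821.74.
The 3×2 canvas is width-limited in 5728×5728, giving 5728.00 × 3818.67; scale factor 2.5256.
So the render's height is 821.74 × 2.5256 ≈ 2075.36.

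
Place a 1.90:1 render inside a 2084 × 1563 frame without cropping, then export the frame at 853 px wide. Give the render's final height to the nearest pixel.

449 px

In the 2084×1563 frame the render fills the width: height = 2084 / 1.900 ≈ 1096.84 px.
The frame scales by 853/2084 = 0.4093; 1096.84 × 0.4093 ≈ 448.95 px.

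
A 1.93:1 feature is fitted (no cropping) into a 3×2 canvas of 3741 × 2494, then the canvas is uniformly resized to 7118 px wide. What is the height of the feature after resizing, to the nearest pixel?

Fitted into 3741×2494, the feature spans the width; its height is 3741 / 1.930 ≈ 1938.34 px.
Scaling 3741 → 7118 is ×1.9027, so the height becomes 1938.34 × 1.9027 ≈ 3688.08 px.

3688 px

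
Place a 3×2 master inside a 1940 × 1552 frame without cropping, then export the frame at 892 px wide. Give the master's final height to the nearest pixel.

595 px

At 1940×1552 the master is width-limited, so height = 1940 × 2/3 ≈ 1293.33 px.
Scaling 1940 → 892 is ×0.4598, so the height becomes 1293.33 × 0.4598 ≈ 594.67 px.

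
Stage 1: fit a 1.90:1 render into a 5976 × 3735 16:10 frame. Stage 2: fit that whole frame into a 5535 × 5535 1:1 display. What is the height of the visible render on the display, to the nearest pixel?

2913 px

Inside the 5976×3735 canvas the render is width-limited at 5976.00 × 3145.26.
Second fit — the 16:10 canvas into 5535×5535 spans the width: 5535.00 × 3459.38 (×0.9262 from 5976×3735).
Applying the same ×0.9262: 3145.26 → 2913.16.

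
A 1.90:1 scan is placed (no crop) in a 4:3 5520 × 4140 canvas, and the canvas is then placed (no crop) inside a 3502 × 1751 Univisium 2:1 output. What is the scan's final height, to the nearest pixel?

First fit — 1.90:1 into 5520×4140 spans the width: 5520.00 × 2905.26.
Second fit — the 4:3 canvas into 3502×1751 spans the height: 2334.67 × 1751.00 (×0.4229 from 5520×4140).
So the scan's height is 2905.26 × 0.4229 ≈ 1228.77.

1229 px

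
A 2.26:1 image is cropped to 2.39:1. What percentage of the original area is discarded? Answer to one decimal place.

2.39:1 is wider than 2.26:1, so the crop keeps the full width and trims the height.
(2.260)/(2.390) ≈ 0.946 of the area survives, leaving 5.44% discarded.

5.4%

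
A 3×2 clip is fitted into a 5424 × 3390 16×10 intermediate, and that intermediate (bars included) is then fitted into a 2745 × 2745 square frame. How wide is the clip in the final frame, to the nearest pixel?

First fit — 3×2 into 5424×3390 spans the height: 5085.00 × 3390.00.
The 16×10 canvas is width-limited in 2745×2745, giving 2745.00 × 1715.62; scale factor 0.5061.
The clip scales with it: width 5085.00 × 0.5061 ≈ 2573.44.

2573 px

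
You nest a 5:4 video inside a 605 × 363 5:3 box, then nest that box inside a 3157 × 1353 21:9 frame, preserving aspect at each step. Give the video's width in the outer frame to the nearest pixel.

First fit — 5:4 into 605×363 spans the height: 453.75 × 363.00.
Second fit — the 5:3 canvas into 3157×1353 spans the height: 2255.00 × 1353.00 (×3.7273 from 605×363).
Applying the same ×3.7273: 453.75 → 1691.25.

1691 px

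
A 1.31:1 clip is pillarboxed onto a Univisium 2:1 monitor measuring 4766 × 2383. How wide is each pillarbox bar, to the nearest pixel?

822 px

1.31:1 (1.310) < Univisium 2:1 (2.000), so the clip fills the height.
The clip is 2383 × 1.310 ≈ 3121.73 px wide.
Leftover width: 4766 − 3121.73 = 1644.27 px → 822.13 each side.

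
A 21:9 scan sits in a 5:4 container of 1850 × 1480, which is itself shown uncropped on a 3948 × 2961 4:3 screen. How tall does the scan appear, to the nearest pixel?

1586 px

First fit — 21:9 into 1850×1480 spans the width: 1850.00 × 792.86.
5:4 in 3948×2961: fills the height, so the intermediate becomes 3701.25 × 2961.00 — a scale of ×2.0007.
Applying the same ×2.0007: 792.86 → 1586.25.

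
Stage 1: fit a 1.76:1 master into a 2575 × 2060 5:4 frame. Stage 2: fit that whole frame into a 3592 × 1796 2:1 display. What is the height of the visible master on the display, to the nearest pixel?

Inside the 2575×2060 canvas the master is width-limited at 2575.00 × 1463.07.
5:4 in 3592×1796: fills the height, so the intermediate becomes 2245.00 × 1796.00 — a scale of ×0.8718.
The master scales with it: height 1463.07 × 0.8718 ≈ 1275.57.

1276 px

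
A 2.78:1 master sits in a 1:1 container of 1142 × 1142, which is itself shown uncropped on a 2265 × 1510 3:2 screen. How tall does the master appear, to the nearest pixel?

543 px

Inside the 1142×1142 canvas the master is width-limited at 1142.00 × 410.79.
1:1 in 2265×1510: fills the height, so the intermediate becomes 1510.00 × 1510.00 — a scale of ×1.3222.
So the master's height is 410.79 × 1.3222 ≈ 543.17.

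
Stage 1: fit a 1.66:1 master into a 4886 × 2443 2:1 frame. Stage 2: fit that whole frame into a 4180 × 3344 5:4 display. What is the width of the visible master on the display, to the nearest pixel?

3469 px

1.66:1 in 4886×2443: fills the height, so the master is 4055.38 × 2443.00.
2:1 in 4180×3344: fills the width, so the intermediate becomes 4180.00 × 2090.00 — a scale of ×0.8555.
The master scales with it: width 4055.38 × 0.8555 ≈ 3469.40.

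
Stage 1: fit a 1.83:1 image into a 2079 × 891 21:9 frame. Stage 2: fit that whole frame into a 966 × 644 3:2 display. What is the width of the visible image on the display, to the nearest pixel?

Inside the 2079×891 canvas the image is height-limited at 1630.53 × 891.00.
21:9 in 966×644: fills the width, so the intermediate becomes 966.00 × 414.00 — a scale of ×0.4646.
So the image's width is 1630.53 × 0.4646 ≈ 757.62.

758 px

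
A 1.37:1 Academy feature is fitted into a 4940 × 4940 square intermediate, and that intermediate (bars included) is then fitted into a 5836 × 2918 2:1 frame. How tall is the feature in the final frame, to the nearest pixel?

2130 px

First fit — 1.37:1 Academy into 4940×4940 spans the width: 4940.00 × 3605.84.
The square canvas is height-limited in 5836×2918, giving 2918.00 × 2918.00; scale factor 0.5907.
Applying the same ×0.5907: 3605.84 → 2129.93.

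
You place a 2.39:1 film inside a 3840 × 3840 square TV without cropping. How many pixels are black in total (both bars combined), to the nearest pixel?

Since 2.390 > 1.000, the film is width-limited.
That makes the image 1606.6946 px tall (3840 / 2.390).
Leftover height: 3840 − 1606.6946 = 2233.3054 px.
That's 2233.3054 × 3840 ≈ 8575893 black pixels.

8575893 pixels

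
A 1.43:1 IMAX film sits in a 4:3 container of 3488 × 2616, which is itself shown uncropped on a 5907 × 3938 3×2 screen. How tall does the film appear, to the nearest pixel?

1.43:1 IMAX in 3488×2616: fills the width, so the film is 3488.00 × 2439.16.
Second fit — the 4:3 canvas into 5907×3938 spans the height: 5250.67 × 3938.00 (×1.5054 from 3488×2616).
The film scales with it: height 2439.16 × 1.5054 ≈ 3671.79.

3672 px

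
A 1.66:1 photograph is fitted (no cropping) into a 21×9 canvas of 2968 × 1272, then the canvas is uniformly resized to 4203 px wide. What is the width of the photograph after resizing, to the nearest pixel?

At 2968×1272 the photograph is height-limited, so width = 1272 × 1.660 ≈ 2111.52 px.
Resizing to 4203 px wide multiplies everything by 1.4161: 2111.52 → 2990.13 px.

2990 px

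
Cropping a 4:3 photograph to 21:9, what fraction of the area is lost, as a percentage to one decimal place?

Going from 4:3 to 21:9 means cutting height while keeping width.
Fraction kept = (1.333)/(2.333) ≈ 57.14%, so 42.86% is lost.

42.9%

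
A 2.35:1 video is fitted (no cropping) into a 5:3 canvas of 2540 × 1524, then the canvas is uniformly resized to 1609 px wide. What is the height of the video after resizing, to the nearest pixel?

685 px

In the 2540×1524 frame the video fills the width: height = 2540 / 2.350 ≈ 1080.85 px.
Scaling 2540 → 1609 is ×0.6335, so the height becomes 1080.85 × 0.6335 ≈ 684.68 px.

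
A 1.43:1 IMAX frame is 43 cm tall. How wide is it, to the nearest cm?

43 × 1.430 = 61.49.

61 cm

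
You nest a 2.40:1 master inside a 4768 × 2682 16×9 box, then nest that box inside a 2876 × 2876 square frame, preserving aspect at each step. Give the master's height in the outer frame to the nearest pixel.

1198 px

2.40:1 in 4768×2682: fills the width, so the master is 4768.00 × 1986.67.
16×9 in 2876×2876: fills the width, so the intermediate becomes 2876.00 × 1617.75 — a scale of ×0.6032.
Applying the same ×0.6032: 1986.67 → 1198.33.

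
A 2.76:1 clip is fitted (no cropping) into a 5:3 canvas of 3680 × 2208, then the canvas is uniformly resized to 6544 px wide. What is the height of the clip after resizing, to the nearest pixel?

2371 px

In the 3680×2208 frame the clip fills the width: height = 3680 / 2.760 ≈ 1333.33 px.
The frame scales by 6544/3680 = 1.7783; 1333.33 × 1.7783 ≈ 2371.01 px.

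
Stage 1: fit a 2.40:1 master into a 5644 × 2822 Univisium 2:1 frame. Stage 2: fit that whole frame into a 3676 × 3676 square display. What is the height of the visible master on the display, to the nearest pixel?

Inside the 5644×2822 canvas the master is width-limited at 5644.00 × 2351.67.
Univisium 2:1 in 3676×3676: fills the width, so the intermediate becomes 3676.00 × 1838.00 — a scale of ×0.6513.
Applying the same ×0.6513: 2351.67 → 1531.67.

1532 px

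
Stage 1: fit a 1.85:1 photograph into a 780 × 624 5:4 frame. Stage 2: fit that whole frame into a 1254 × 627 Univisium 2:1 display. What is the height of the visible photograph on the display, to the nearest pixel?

424 px

Inside the 780×624 canvas the photograph is width-limited at 780.00 × 421.62.
Second fit — the 5:4 canvas into 1254×627 spans the height: 783.75 × 627.00 (×1.0048 from 780×624).
So the photograph's height is 421.62 × 1.0048 ≈ 423.65.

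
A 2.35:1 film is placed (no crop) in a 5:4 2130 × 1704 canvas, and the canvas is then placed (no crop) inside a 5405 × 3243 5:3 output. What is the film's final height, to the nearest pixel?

2.35:1 in 2130×1704: fills the width, so the film is 2130.00 × 906.38.
Second fit — the 5:4 canvas into 5405×3243 spans the height: 4053.75 × 3243.00 (×1.9032 from 2130×1704).
The film scales with it: height 906.38 × 1.9032 ≈ 1725.00.

1725 px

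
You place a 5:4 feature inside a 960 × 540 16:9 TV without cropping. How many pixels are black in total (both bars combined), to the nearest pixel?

5:4 (1.250) < 16:9 (1.778), so the feature fills the height.
The feature is 540 × 5/4 ≈ 675.0000 px wide.
960 − 675.0000 = 285.0000 px of bars.
That's 285.0000 × 540 ≈ 153900 black pixels.

153900 pixels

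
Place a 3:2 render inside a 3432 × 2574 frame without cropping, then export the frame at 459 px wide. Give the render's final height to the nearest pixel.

In the 3432×2574 frame the render fills the width: height = 3432 × 2/3 ≈ 2288.00 px.
The frame scales by 459/3432 = 0.1337; 2288.00 × 0.1337 ≈ 306.00 px.

306 px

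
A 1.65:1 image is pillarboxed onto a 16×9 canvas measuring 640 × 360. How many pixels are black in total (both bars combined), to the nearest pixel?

16560 pixels

1.65:1 is narrower than 16×9, so it spans the full height.
The image is 360 × 1.650 ≈ 594.0000 px wide.
Leftover width: 640 − 594.0000 = 46.0000 px.
Bar area = 46.0000 × 360 ≈ 16560 px.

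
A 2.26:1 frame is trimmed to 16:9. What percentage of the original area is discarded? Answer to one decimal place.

The height stays; only width is cut (since 16:9 is narrower than 2.26:1).
Area ratio = (1.778)/(2.260) = 78.66%; the remaining 21.34% is cropped out.

21.3%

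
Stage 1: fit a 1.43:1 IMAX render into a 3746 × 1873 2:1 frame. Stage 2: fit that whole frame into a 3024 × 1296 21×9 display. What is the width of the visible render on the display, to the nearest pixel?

Inside the 3746×1873 canvas the render is height-limited at 2678.39 × 1873.00.
Second fit — the 2:1 canvas into 3024×1296 spans the height: 2592.00 × 1296.00 (×0.6919 from 3746×1873).
Applying the same ×0.6919: 2678.39 → 1853.28.

1853 px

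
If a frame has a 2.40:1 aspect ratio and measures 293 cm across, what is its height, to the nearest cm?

122 cm

At 2.40:1, 293 / 2.400 ≈ 122.08.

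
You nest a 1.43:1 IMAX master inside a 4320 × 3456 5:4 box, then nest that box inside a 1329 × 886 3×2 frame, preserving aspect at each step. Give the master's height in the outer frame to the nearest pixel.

774 px

1.43:1 IMAX in 4320×3456: fills the width, so the master is 4320.00 × 3020.98.
The 5:4 canvas is height-limited in 1329×886, giving 1107.50 × 886.00; scale factor 0.2564.
Applying the same ×0.2564: 3020.98 → 774.48.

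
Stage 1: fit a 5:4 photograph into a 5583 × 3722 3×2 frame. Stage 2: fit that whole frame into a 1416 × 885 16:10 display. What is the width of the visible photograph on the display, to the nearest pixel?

Inside the 5583×3722 canvas the photograph is height-limited at 4652.50 × 3722.00.
Second fit — the 3×2 canvas into 1416×885 spans the height: 1327.50 × 885.00 (×0.2378 from 5583×3722).
Applying the same ×0.2378: 4652.50 → 1106.25.

1106 px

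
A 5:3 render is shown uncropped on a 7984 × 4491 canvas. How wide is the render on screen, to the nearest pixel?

5:3 (1.667) < 16:9 (1.778), so the render fills the height.
That makes the image 7485.00 px wide (4491 × 5/3).

7485 px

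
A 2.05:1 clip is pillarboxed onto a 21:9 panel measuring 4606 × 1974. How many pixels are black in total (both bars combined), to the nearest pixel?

1104058 pixels

Since 2.050 < 2.333, the clip is height-limited.
That makes the image 4046.7000 px wide (1974 × 2.050).
4606 − 4046.7000 = 559.3000 px of bars.
Across the 1974-px span: 559.3000 × 1974 ≈ 1104058 px.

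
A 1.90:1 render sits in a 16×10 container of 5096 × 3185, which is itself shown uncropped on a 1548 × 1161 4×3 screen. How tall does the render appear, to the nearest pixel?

1.90:1 in 5096×3185: fills the width, so the render is 5096.00 × 2682.11.
16×10 in 1548×1161: fills the width, so the intermediate becomes 1548.00 × 967.50 — a scale of ×0.3038.
So the render's height is 2682.11 × 0.3038 ≈ 814.74.

815 px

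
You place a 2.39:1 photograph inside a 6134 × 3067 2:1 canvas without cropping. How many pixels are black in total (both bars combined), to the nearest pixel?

2.39:1 (2.390) > 2:1 (2.000), so the photograph fills the width.
The photograph is 6134 / 2.390 ≈ 2566.5272 px tall.
3067 − 2566.5272 = 500.4728 px of bars.
Bar area = 500.4728 × 6134 ≈ 3069900 px.

3069900 pixels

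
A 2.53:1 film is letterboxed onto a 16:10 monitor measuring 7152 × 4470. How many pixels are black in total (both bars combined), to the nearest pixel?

2.53:1 (2.530) > 16:10 (1.600), so the film fills the width.
The film is 7152 / 2.530 ≈ 2826.8775 px tall.
Black = 4470 − 2826.8775 = 1643.1225 px.
Across the 7152-px span: 1643.1225 × 7152 ≈ 11751612 px.

11751612 pixels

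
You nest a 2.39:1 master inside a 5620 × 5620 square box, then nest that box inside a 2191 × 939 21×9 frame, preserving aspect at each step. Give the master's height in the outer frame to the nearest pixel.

393 px

2.39:1 in 5620×5620: fills the width, so the master is 5620.00 × 2351.46.
Second fit — the square canvas into 2191×939 spans the height: 939.00 × 939.00 (×0.1671 from 5620×5620).
So the master's height is 2351.46 × 0.1671 ≈ 392.89.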